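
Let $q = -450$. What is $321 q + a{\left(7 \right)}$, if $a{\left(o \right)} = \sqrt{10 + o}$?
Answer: $-144450 + \sqrt{17} \approx -1.4445 \cdot 10^{5}$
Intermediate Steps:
$321 q + a{\left(7 \right)} = 321 \left(-450\right) + \sqrt{10 + 7} = -144450 + \sqrt{17}$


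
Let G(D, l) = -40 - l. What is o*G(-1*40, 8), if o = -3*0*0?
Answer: 0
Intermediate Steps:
o = 0 (o = 0*0 = 0)
o*G(-1*40, 8) = 0*(-40 - 1*8) = 0*(-40 - 8) = 0*(-48) = 0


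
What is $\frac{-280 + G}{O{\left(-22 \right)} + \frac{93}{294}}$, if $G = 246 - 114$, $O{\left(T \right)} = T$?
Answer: $\frac{14504}{2125} \approx 6.8254$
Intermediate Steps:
$G = 132$
$\frac{-280 + G}{O{\left(-22 \right)} + \frac{93}{294}} = \frac{-280 + 132}{-22 + \frac{93}{294}} = - \frac{148}{-22 + 93 \cdot \frac{1}{294}} = - \frac{148}{-22 + \frac{31}{98}} = - \frac{148}{- \frac{2125}{98}} = \left(-148\right) \left(- \frac{98}{2125}\right) = \frac{14504}{2125}$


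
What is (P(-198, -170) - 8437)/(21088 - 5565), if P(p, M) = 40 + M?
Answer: -8567/15523 ≈ -0.55189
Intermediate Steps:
(P(-198, -170) - 8437)/(21088 - 5565) = ((40 - 170) - 8437)/(21088 - 5565) = (-130 - 8437)/15523 = -8567*1/15523 = -8567/15523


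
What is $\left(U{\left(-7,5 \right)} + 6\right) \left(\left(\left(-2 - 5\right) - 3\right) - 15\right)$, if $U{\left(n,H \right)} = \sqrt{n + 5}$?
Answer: $-150 - 25 i \sqrt{2} \approx -150.0 - 35.355 i$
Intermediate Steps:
$U{\left(n,H \right)} = \sqrt{5 + n}$
$\left(U{\left(-7,5 \right)} + 6\right) \left(\left(\left(-2 - 5\right) - 3\right) - 15\right) = \left(\sqrt{5 - 7} + 6\right) \left(\left(\left(-2 - 5\right) - 3\right) - 15\right) = \left(\sqrt{-2} + 6\right) \left(\left(\left(-2 - 5\right) - 3\right) - 15\right) = \left(i \sqrt{2} + 6\right) \left(\left(-7 - 3\right) - 15\right) = \left(6 + i \sqrt{2}\right) \left(-10 - 15\right) = \left(6 + i \sqrt{2}\right) \left(-25\right) = -150 - 25 i \sqrt{2}$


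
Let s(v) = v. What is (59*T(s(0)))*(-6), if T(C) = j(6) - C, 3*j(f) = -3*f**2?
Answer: 12744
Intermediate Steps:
j(f) = -f**2 (j(f) = (-3*f**2)/3 = -f**2)
T(C) = -36 - C (T(C) = -1*6**2 - C = -1*36 - C = -36 - C)
(59*T(s(0)))*(-6) = (59*(-36 - 1*0))*(-6) = (59*(-36 + 0))*(-6) = (59*(-36))*(-6) = -2124*(-6) = 12744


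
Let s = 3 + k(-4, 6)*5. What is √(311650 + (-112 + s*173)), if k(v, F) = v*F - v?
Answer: √294757 ≈ 542.92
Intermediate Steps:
k(v, F) = -v + F*v (k(v, F) = F*v - v = -v + F*v)
s = -97 (s = 3 - 4*(-1 + 6)*5 = 3 - 4*5*5 = 3 - 20*5 = 3 - 100 = -97)
√(311650 + (-112 + s*173)) = √(311650 + (-112 - 97*173)) = √(311650 + (-112 - 16781)) = √(311650 - 16893) = √294757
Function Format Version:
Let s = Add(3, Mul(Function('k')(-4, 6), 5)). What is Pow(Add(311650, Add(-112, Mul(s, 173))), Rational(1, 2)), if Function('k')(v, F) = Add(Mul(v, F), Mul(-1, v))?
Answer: Pow(294757, Rational(1, 2)) ≈ 542.92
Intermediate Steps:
Function('k')(v, F) = Add(Mul(-1, v), Mul(F, v)) (Function('k')(v, F) = Add(Mul(F, v), Mul(-1, v)) = Add(Mul(-1, v), Mul(F, v)))
s = -97 (s = Add(3, Mul(Mul(-4, Add(-1, 6)), 5)) = Add(3, Mul(Mul(-4, 5), 5)) = Add(3, Mul(-20, 5)) = Add(3, -100) = -97)
Pow(Add(311650, Add(-112, Mul(s, 173))), Rational(1, 2)) = Pow(Add(311650, Add(-112, Mul(-97, 173))), Rational(1, 2)) = Pow(Add(311650, Add(-112, -16781)), Rational(1, 2)) = Pow(Add(311650, -16893), Rational(1, 2)) = Pow(294757, Rational(1, 2))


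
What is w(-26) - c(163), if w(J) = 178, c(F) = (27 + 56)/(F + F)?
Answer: 57945/326 ≈ 177.75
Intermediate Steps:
c(F) = 83/(2*F) (c(F) = 83/((2*F)) = 83*(1/(2*F)) = 83/(2*F))
w(-26) - c(163) = 178 - 83/(2*163) = 178 - 1*83/326 = 178 - 83/326 = 57945/326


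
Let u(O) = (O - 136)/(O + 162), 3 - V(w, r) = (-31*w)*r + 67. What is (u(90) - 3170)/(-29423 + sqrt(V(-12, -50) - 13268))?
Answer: 11752811389/109079165286 + 399443*sqrt(1317)/54539582643 ≈ 0.10801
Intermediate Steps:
V(w, r) = -64 + 31*r*w (V(w, r) = 3 - ((-31*w)*r + 67) = 3 - (-31*r*w + 67) = 3 - (67 - 31*r*w) = 3 + (-67 + 31*r*w) = -64 + 31*r*w)
u(O) = (-136 + O)/(162 + O)
(u(90) - 3170)/(-29423 + sqrt(V(-12, -50) - 13268)) = ((-136 + 90)/(162 + 90) - 3170)/(-29423 + sqrt((-64 + 31*(-50)*(-12)) - 13268)) = (-46/252 - 3170)/(-29423 + sqrt((-64 + 18600) - 13268)) = ((1/252)*(-46) - 3170)/(-29423 + sqrt(18536 - 13268)) = (-23/126 - 3170)/(-29423 + sqrt(5268)) = -399443/(126*(-29423 + 2*sqrt(1317)))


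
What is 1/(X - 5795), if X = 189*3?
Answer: -1/5228 ≈ -0.00019128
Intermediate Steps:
X = 567
1/(X - 5795) = 1/(567 - 5795) = 1/(-5228) = -1/5228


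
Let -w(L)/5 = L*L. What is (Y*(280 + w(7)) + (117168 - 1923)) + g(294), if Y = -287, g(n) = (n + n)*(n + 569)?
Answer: 612644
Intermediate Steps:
w(L) = -5*L² (w(L) = -5*L*L = -5*L²)
g(n) = 2*n*(569 + n) (g(n) = (2*n)*(569 + n) = 2*n*(569 + n))
(Y*(280 + w(7)) + (117168 - 1923)) + g(294) = (-287*(280 - 5*7²) + (117168 - 1923)) + 2*294*(569 + 294) = (-287*(280 - 5*49) + 115245) + 2*294*863 = (-287*(280 - 245) + 115245) + 507444 = (-287*35 + 115245) + 507444 = (-10045 + 115245) + 507444 = 105200 + 507444 = 612644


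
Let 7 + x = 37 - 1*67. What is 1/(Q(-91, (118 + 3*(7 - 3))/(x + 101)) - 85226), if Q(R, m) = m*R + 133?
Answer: -32/2728891 ≈ -1.1726e-5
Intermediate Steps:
x = -37 (x = -7 + (37 - 1*67) = -7 + (37 - 67) = -7 - 30 = -37)
Q(R, m) = 133 + R*m (Q(R, m) = R*m + 133 = 133 + R*m)
1/(Q(-91, (118 + 3*(7 - 3))/(x + 101)) - 85226) = 1/((133 - 91*(118 + 3*(7 - 3))/(-37 + 101)) - 85226) = 1/((133 - 91*(118 + 3*4)/64) - 85226) = 1/((133 - 91*(118 + 12)/64) - 85226) = 1/((133 - 11830/64) - 85226) = 1/((133 - 91*65/32) - 85226) = 1/((133 - 5915/32) - 85226) = 1/(-1659/32 - 85226) = 1/(-2728891/32) = -32/2728891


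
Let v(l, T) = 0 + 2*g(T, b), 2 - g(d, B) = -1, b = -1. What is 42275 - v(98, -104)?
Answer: 42269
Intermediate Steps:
g(d, B) = 3 (g(d, B) = 2 - 1*(-1) = 2 + 1 = 3)
v(l, T) = 6 (v(l, T) = 0 + 2*3 = 0 + 6 = 6)
42275 - v(98, -104) = 42275 - 1*6 = 42275 - 6 = 42269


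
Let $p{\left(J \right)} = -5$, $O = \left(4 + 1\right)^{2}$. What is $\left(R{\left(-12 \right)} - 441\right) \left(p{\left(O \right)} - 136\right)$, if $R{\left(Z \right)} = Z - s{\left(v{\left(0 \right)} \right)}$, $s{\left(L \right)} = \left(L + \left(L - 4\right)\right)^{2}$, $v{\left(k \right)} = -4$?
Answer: $84177$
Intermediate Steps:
$O = 25$ ($O = 5^{2} = 25$)
$s{\left(L \right)} = \left(-4 + 2 L\right)^{2}$ ($s{\left(L \right)} = \left(L + \left(-4 + L\right)\right)^{2} = \left(-4 + 2 L\right)^{2}$)
$R{\left(Z \right)} = -144 + Z$ ($R{\left(Z \right)} = Z - 4 \left(-2 - 4\right)^{2} = Z - 4 \left(-6\right)^{2} = Z - 4 \cdot 36 = Z - 144 = -144 + Z$)
$\left(R{\left(-12 \right)} - 441\right) \left(p{\left(O \right)} - 136\right) = \left(\left(-144 - 12\right) - 441\right) \left(-5 - 136\right) = \left(-156 - 441\right) \left(-141\right) = \left(-597\right) \left(-141\right) = 84177$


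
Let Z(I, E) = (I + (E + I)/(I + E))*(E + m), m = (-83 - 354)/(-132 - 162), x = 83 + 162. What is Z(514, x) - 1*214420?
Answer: -25718975/294 ≈ -87480.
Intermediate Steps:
x = 245
m = 437/294 (m = -437/(-294) = -437*(-1/294) = 437/294 ≈ 1.4864)
Z(I, E) = (1 + I)*(437/294 + E) (Z(I, E) = (I + (E + I)/(I + E))*(E + 437/294) = (I + (E + I)/(E + I))*(437/294 + E) = (I + 1)*(437/294 + E) = (1 + I)*(437/294 + E))
Z(514, x) - 1*214420 = (437/294 + 245 + (437/294)*514 + 245*514) - 1*214420 = (437/294 + 245 + 112309/147 + 125930) - 214420 = 37320505/294 - 214420 = -25718975/294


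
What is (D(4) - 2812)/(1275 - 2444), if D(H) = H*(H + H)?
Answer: 2780/1169 ≈ 2.3781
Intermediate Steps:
D(H) = 2*H**2 (D(H) = H*(2*H) = 2*H**2)
(D(4) - 2812)/(1275 - 2444) = (2*4**2 - 2812)/(1275 - 2444) = (2*16 - 2812)/(-1169) = (32 - 2812)*(-1/1169) = -2780*(-1/1169) = 2780/1169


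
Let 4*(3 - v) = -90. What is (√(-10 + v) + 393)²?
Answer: (786 + √62)²/4 ≈ 1.5756e+5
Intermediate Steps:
v = 51/2 (v = 3 - ¼*(-90) = 3 + 45/2 = 51/2 ≈ 25.500)
(√(-10 + v) + 393)² = (√(-10 + 51/2) + 393)² = (√(31/2) + 393)² = (√62/2 + 393)² = (393 + √62/2)²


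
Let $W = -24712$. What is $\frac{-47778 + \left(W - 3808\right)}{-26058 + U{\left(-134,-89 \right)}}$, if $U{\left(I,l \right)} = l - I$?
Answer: $\frac{76298}{26013} \approx 2.9331$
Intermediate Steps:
$\frac{-47778 + \left(W - 3808\right)}{-26058 + U{\left(-134,-89 \right)}} = \frac{-47778 - 28520}{-26058 - -45} = \frac{-47778 - 28520}{-26058 + \left(-89 + 134\right)} = \frac{-47778 - 28520}{-26058 + 45} = - \frac{76298}{-26013} = \left(-76298\right) \left(- \frac{1}{26013}\right) = \frac{76298}{26013}$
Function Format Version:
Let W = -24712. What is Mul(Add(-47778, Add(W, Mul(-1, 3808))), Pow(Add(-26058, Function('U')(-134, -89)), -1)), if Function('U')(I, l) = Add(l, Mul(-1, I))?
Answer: Rational(76298, 26013) ≈ 2.9331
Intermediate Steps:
Mul(Add(-47778, Add(W, Mul(-1, 3808))), Pow(Add(-26058, Function('U')(-134, -89)), -1)) = Mul(Add(-47778, Add(-24712, Mul(-1, 3808))), Pow(Add(-26058, Add(-89, Mul(-1, -134))), -1)) = Mul(Add(-47778, Add(-24712, -3808)), Pow(Add(-26058, Add(-89, 134)), -1)) = Mul(Add(-47778, -28520), Pow(Add(-26058, 45), -1)) = Mul(-76298, Pow(-26013, -1)) = Mul(-76298, Rational(-1, 26013)) = Rational(76298, 26013)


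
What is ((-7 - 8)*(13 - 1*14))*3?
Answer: 45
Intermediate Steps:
((-7 - 8)*(13 - 1*14))*3 = -15*(13 - 14)*3 = -15*(-1)*3 = 15*3 = 45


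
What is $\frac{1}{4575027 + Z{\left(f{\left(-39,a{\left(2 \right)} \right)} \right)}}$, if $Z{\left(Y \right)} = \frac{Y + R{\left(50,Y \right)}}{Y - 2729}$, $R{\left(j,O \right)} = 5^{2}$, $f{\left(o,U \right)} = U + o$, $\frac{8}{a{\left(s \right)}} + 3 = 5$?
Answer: $\frac{1382}{6322687319} \approx 2.1858 \cdot 10^{-7}$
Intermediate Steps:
$a{\left(s \right)} = 4$ ($a{\left(s \right)} = \frac{8}{-3 + 5} = \frac{8}{2} = 8 \cdot \frac{1}{2} = 4$)
$R{\left(j,O \right)} = 25$
$Z{\left(Y \right)} = \frac{25 + Y}{-2729 + Y}$ ($Z{\left(Y \right)} = \frac{Y + 25}{Y - 2729} = \frac{25 + Y}{-2729 + Y}$)
$\frac{1}{4575027 + Z{\left(f{\left(-39,a{\left(2 \right)} \right)} \right)}} = \frac{1}{4575027 + \frac{25 + \left(4 - 39\right)}{-2729 + \left(4 - 39\right)}} = \frac{1}{4575027 + \frac{25 - 35}{-2729 - 35}} = \frac{1}{4575027 + \frac{1}{-2764} \left(-10\right)} = \frac{1}{4575027 - - \frac{5}{1382}} = \frac{1}{4575027 + \frac{5}{1382}} = \frac{1}{\frac{6322687319}{1382}} = \frac{1382}{6322687319}$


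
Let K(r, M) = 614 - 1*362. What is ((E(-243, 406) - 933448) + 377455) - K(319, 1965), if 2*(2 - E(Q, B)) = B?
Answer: -556446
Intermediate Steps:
E(Q, B) = 2 - B/2
K(r, M) = 252 (K(r, M) = 614 - 362 = 252)
((E(-243, 406) - 933448) + 377455) - K(319, 1965) = (((2 - ½*406) - 933448) + 377455) - 1*252 = (((2 - 203) - 933448) + 377455) - 252 = ((-201 - 933448) + 377455) - 252 = (-933649 + 377455) - 252 = -556194 - 252 = -556446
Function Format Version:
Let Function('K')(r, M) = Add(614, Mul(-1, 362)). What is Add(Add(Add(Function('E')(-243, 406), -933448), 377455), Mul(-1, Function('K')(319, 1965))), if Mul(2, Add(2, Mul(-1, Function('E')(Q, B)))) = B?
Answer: -556446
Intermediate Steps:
Function('E')(Q, B) = Add(2, Mul(Rational(-1, 2), B))
Function('K')(r, M) = 252 (Function('K')(r, M) = Add(614, -362) = 252)
Add(Add(Add(Function('E')(-243, 406), -933448), 377455), Mul(-1, Function('K')(319, 1965))) = Add(Add(Add(Add(2, Mul(Rational(-1, 2), 406)), -933448), 377455), Mul(-1, 252)) = Add(Add(Add(Add(2, -203), -933448), 377455), -252) = Add(Add(Add(-201, -933448), 377455), -252) = Add(Add(-933649, 377455), -252) = Add(-556194, -252) = -556446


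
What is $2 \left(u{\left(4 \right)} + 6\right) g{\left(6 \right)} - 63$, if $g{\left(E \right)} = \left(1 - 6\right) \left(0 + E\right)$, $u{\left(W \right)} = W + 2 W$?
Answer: $-1143$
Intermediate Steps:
$u{\left(W \right)} = 3 W$
$g{\left(E \right)} = - 5 E$
$2 \left(u{\left(4 \right)} + 6\right) g{\left(6 \right)} - 63 = 2 \left(3 \cdot 4 + 6\right) \left(\left(-5\right) 6\right) - 63 = 2 \left(12 + 6\right) \left(-30\right) - 63 = 2 \cdot 18 \left(-30\right) - 63 = 36 \left(-30\right) - 63 = -1080 - 63 = -1143$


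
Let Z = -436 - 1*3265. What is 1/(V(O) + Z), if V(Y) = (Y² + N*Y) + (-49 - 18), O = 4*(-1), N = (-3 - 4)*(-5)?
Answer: -1/3892 ≈ -0.00025694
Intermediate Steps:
Z = -3701 (Z = -436 - 3265 = -3701)
N = 35 (N = -7*(-5) = 35)
O = -4
V(Y) = -67 + Y² + 35*Y (V(Y) = (Y² + 35*Y) + (-49 - 18) = (Y² + 35*Y) - 67 = -67 + Y² + 35*Y)
1/(V(O) + Z) = 1/((-67 + (-4)² + 35*(-4)) - 3701) = 1/((-67 + 16 - 140) - 3701) = 1/(-191 - 3701) = 1/(-3892) = -1/3892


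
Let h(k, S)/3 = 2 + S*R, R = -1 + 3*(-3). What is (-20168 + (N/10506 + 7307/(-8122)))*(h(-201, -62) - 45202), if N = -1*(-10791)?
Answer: 6214812718592848/7110811 ≈ 8.7400e+8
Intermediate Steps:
R = -10 (R = -1 - 9 = -10)
N = 10791
h(k, S) = 6 - 30*S (h(k, S) = 3*(2 + S*(-10)) = 3*(2 - 10*S) = 6 - 30*S)
(-20168 + (N/10506 + 7307/(-8122)))*(h(-201, -62) - 45202) = (-20168 + (10791/10506 + 7307/(-8122)))*((6 - 30*(-62)) - 45202) = (-20168 + (10791*(1/10506) + 7307*(-1/8122)))*((6 + 1860) - 45202) = (-20168 + (3597/3502 - 7307/8122))*(1866 - 45202) = (-20168 + 906430/7110811)*(-43336) = -143409929818/7110811*(-43336) = 6214812718592848/7110811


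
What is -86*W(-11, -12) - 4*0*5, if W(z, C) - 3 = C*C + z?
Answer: -11696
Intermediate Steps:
W(z, C) = 3 + z + C² (W(z, C) = 3 + (C*C + z) = 3 + (C² + z) = 3 + (z + C²) = 3 + z + C²)
-86*W(-11, -12) - 4*0*5 = -86*(3 - 11 + (-12)²) - 4*0*5 = -86*(3 - 11 + 144) + 0*5 = -86*136 + 0 = -11696 + 0 = -11696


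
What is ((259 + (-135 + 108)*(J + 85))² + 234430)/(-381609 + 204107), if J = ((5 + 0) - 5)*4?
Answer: -168451/6827 ≈ -24.674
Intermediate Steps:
J = 0 (J = (5 - 5)*4 = 0*4 = 0)
((259 + (-135 + 108)*(J + 85))² + 234430)/(-381609 + 204107) = ((259 + (-135 + 108)*(0 + 85))² + 234430)/(-381609 + 204107) = ((259 - 27*85)² + 234430)/(-177502) = ((259 - 2295)² + 234430)*(-1/177502) = ((-2036)² + 234430)*(-1/177502) = (4145296 + 234430)*(-1/177502) = 4379726*(-1/177502) = -168451/6827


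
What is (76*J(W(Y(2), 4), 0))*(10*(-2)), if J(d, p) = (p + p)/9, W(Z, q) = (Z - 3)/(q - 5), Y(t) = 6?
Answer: 0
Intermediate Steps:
W(Z, q) = (-3 + Z)/(-5 + q)
J(d, p) = 2*p/9 (J(d, p) = (2*p)*(⅑) = 2*p/9)
(76*J(W(Y(2), 4), 0))*(10*(-2)) = (76*((2/9)*0))*(10*(-2)) = (76*0)*(-20) = 0*(-20) = 0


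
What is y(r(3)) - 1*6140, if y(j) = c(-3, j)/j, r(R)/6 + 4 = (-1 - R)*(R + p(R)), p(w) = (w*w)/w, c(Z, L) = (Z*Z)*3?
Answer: -343849/56 ≈ -6140.2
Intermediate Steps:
c(Z, L) = 3*Z**2 (c(Z, L) = Z**2*3 = 3*Z**2)
p(w) = w (p(w) = w**2/w = w)
r(R) = -24 + 12*R*(-1 - R) (r(R) = -24 + 6*((-1 - R)*(R + R)) = -24 + 6*((-1 - R)*(2*R)) = -24 + 6*(2*R*(-1 - R)) = -24 + 12*R*(-1 - R))
y(j) = 27/j (y(j) = (3*(-3)**2)/j = (3*9)/j = 27/j)
y(r(3)) - 1*6140 = 27/(-24 - 12*3 - 12*3**2) - 1*6140 = 27/(-24 - 36 - 12*9) - 6140 = 27/(-24 - 36 - 108) - 6140 = 27/(-168) - 6140 = 27*(-1/168) - 6140 = -9/56 - 6140 = -343849/56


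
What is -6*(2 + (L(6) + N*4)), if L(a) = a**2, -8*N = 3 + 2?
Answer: -213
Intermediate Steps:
N = -5/8 (N = -(3 + 2)/8 = -1/8*5 = -5/8 ≈ -0.62500)
-6*(2 + (L(6) + N*4)) = -6*(2 + (6**2 - 5/8*4)) = -6*(2 + (36 - 5/2)) = -6*(2 + 67/2) = -6*71/2 = -213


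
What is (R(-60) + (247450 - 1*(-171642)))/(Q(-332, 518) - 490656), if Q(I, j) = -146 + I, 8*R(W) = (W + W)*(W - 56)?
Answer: -210416/245567 ≈ -0.85686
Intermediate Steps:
R(W) = W*(-56 + W)/4 (R(W) = ((W + W)*(W - 56))/8 = ((2*W)*(-56 + W))/8 = (2*W*(-56 + W))/8 = W*(-56 + W)/4)
(R(-60) + (247450 - 1*(-171642)))/(Q(-332, 518) - 490656) = ((¼)*(-60)*(-56 - 60) + (247450 - 1*(-171642)))/((-146 - 332) - 490656) = ((¼)*(-60)*(-116) + (247450 + 171642))/(-478 - 490656) = (1740 + 419092)/(-491134) = 420832*(-1/491134) = -210416/245567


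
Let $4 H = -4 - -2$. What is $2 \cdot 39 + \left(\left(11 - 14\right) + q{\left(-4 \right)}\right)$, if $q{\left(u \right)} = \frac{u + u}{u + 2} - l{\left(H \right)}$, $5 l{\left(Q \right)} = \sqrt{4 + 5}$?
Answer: $\frac{392}{5} \approx 78.4$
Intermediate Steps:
$H = - \frac{1}{2}$ ($H = \frac{-4 - -2}{4} = \frac{-4 + 2}{4} = \frac{1}{4} \left(-2\right) = - \frac{1}{2} \approx -0.5$)
$l{\left(Q \right)} = \frac{3}{5}$ ($l{\left(Q \right)} = \frac{\sqrt{4 + 5}}{5} = \frac{\sqrt{9}}{5} = \frac{1}{5} \cdot 3 = \frac{3}{5}$)
$q{\left(u \right)} = - \frac{3}{5} + \frac{2 u}{2 + u}$ ($q{\left(u \right)} = \frac{u + u}{u + 2} - \frac{3}{5} = \frac{2 u}{2 + u} - \frac{3}{5} = - \frac{3}{5} + \frac{2 u}{2 + u}$)
$2 \cdot 39 + \left(\left(11 - 14\right) + q{\left(-4 \right)}\right) = 2 \cdot 39 + \left(\left(11 - 14\right) + \frac{-6 + 7 \left(-4\right)}{5 \left(2 - 4\right)}\right) = 78 - \left(3 - \frac{-6 - 28}{5 \left(-2\right)}\right) = 78 - \left(3 + \frac{1}{10} \left(-34\right)\right) = 78 + \left(-3 + \frac{17}{5}\right) = 78 + \frac{2}{5} = \frac{392}{5}$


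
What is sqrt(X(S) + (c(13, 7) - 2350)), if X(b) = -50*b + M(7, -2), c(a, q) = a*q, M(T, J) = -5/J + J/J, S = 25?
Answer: 3*I*sqrt(1558)/2 ≈ 59.207*I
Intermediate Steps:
M(T, J) = 1 - 5/J (M(T, J) = -5/J + 1 = 1 - 5/J)
X(b) = 7/2 - 50*b (X(b) = -50*b + (-5 - 2)/(-2) = -50*b - 1/2*(-7) = -50*b + 7/2 = 7/2 - 50*b)
sqrt(X(S) + (c(13, 7) - 2350)) = sqrt((7/2 - 50*25) + (13*7 - 2350)) = sqrt((7/2 - 1250) + (91 - 2350)) = sqrt(-2493/2 - 2259) = sqrt(-7011/2) = 3*I*sqrt(1558)/2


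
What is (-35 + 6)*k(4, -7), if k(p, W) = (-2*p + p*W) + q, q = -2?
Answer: 1102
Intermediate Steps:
k(p, W) = -2 - 2*p + W*p (k(p, W) = (-2*p + p*W) - 2 = (-2*p + W*p) - 2 = -2 - 2*p + W*p)
(-35 + 6)*k(4, -7) = (-35 + 6)*(-2 - 2*4 - 7*4) = -29*(-2 - 8 - 28) = -29*(-38) = 1102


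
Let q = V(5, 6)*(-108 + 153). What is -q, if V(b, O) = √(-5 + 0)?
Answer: -45*I*√5 ≈ -100.62*I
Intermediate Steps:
V(b, O) = I*√5 (V(b, O) = √(-5) = I*√5)
q = 45*I*√5 (q = (I*√5)*(-108 + 153) = (I*√5)*45 = 45*I*√5 ≈ 100.62*I)
-q = -45*I*√5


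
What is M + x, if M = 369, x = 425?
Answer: 794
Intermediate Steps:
M + x = 369 + 425 = 794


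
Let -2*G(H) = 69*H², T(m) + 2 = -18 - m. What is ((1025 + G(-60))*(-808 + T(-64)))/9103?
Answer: 94105700/9103 ≈ 10338.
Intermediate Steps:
T(m) = -20 - m (T(m) = -2 + (-18 - m) = -20 - m)
G(H) = -69*H²/2
((1025 + G(-60))*(-808 + T(-64)))/9103 = ((1025 - 69/2*(-60)²)*(-808 + (-20 - 1*(-64))))/9103 = ((1025 - 69/2*3600)*(-808 + (-20 + 64)))*(1/9103) = ((1025 - 124200)*(-808 + 44))*(1/9103) = -123175*(-764)*(1/9103) = 94105700*(1/9103) = 94105700/9103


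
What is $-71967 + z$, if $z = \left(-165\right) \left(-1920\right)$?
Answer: $244833$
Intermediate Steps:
$z = 316800$
$-71967 + z = -71967 + 316800 = 244833$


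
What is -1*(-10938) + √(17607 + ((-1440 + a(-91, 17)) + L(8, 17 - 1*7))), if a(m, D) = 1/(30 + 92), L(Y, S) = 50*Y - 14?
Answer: 10938 + √246374974/122 ≈ 11067.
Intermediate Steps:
L(Y, S) = -14 + 50*Y
a(m, D) = 1/122
-1*(-10938) + √(17607 + ((-1440 + a(-91, 17)) + L(8, 17 - 1*7))) = -1*(-10938) + √(17607 + ((-1440 + 1/122) + (-14 + 50*8))) = 10938 + √(17607 + (-175679/122 + (-14 + 400))) = 10938 + √(17607 + (-175679/122 + 386)) = 10938 + √(17607 - 128587/122) = 10938 + √(2019467/122) = 10938 + √246374974/122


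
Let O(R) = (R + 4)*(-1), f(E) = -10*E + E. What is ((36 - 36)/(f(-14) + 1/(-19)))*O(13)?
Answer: 0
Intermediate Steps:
f(E) = -9*E
O(R) = -4 - R (O(R) = (4 + R)*(-1) = -4 - R)
((36 - 36)/(f(-14) + 1/(-19)))*O(13) = ((36 - 36)/(-9*(-14) + 1/(-19)))*(-4 - 1*13) = (0/(126 - 1/19))*(-4 - 13) = (0/(2393/19))*(-17) = (0*(19/2393))*(-17) = 0*(-17) = 0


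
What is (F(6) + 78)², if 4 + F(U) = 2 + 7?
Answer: 6889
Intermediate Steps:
F(U) = 5 (F(U) = -4 + (2 + 7) = -4 + 9 = 5)
(F(6) + 78)² = (5 + 78)² = 83² = 6889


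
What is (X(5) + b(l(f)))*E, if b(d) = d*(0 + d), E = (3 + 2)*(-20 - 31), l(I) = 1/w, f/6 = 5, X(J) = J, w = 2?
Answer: -5355/4 ≈ -1338.8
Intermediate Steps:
f = 30 (f = 6*5 = 30)
l(I) = ½ (l(I) = 1/2 = ½)
E = -255 (E = 5*(-51) = -255)
b(d) = d² (b(d) = d*d = d²)
(X(5) + b(l(f)))*E = (5 + (½)²)*(-255) = (5 + ¼)*(-255) = (21/4)*(-255) = -5355/4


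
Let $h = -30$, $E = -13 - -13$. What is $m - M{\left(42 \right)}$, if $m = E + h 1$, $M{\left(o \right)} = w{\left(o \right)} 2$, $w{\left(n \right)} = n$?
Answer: $-114$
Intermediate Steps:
$E = 0$ ($E = -13 + 13 = 0$)
$M{\left(o \right)} = 2 o$ ($M{\left(o \right)} = o 2 = 2 o$)
$m = -30$ ($m = 0 - 30 = -30$)
$m - M{\left(42 \right)} = -30 - 2 \cdot 42 = -30 - 84 = -114$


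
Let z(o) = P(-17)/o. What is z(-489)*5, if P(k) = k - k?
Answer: 0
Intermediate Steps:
P(k) = 0
z(o) = 0 (z(o) = 0/o = 0)
z(-489)*5 = 0*5 = 0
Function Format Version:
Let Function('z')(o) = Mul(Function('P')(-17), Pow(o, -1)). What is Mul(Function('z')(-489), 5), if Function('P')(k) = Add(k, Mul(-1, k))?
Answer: 0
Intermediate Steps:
Function('P')(k) = 0
Function('z')(o) = 0 (Function('z')(o) = Mul(0, Pow(o, -1)) = 0)
Mul(Function('z')(-489), 5) = Mul(0, 5) = 0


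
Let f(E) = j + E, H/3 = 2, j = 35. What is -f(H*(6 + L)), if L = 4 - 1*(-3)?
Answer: -113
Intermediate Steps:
H = 6 (H = 3*2 = 6)
L = 7 (L = 4 + 3 = 7)
f(E) = 35 + E
-f(H*(6 + L)) = -(35 + 6*(6 + 7)) = -(35 + 6*13) = -(35 + 78) = -1*113 = -113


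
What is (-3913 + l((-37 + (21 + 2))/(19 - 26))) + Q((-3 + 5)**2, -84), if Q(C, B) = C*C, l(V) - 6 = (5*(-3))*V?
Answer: -3921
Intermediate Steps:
l(V) = 6 - 15*V (l(V) = 6 + (5*(-3))*V = 6 - 15*V)
Q(C, B) = C**2
(-3913 + l((-37 + (21 + 2))/(19 - 26))) + Q((-3 + 5)**2, -84) = (-3913 + (6 - 15*(-37 + (21 + 2))/(19 - 26))) + ((-3 + 5)**2)**2 = (-3913 + (6 - 15*(-37 + 23)/(-7))) + (2**2)**2 = (-3913 + (6 - (-210)*(-1)/7)) + 4**2 = (-3913 + (6 - 15*2)) + 16 = (-3913 + (6 - 30)) + 16 = (-3913 - 24) + 16 = -3937 + 16 = -3921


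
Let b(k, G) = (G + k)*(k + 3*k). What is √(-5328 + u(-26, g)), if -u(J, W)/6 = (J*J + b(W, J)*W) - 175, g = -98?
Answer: √28573170 ≈ 5345.4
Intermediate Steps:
b(k, G) = 4*k*(G + k) (b(k, G) = (G + k)*(4*k) = 4*k*(G + k))
u(J, W) = 1050 - 6*J² - 24*W²*(J + W) (u(J, W) = -6*((J*J + (4*W*(J + W))*W) - 175) = -6*((J² + 4*W²*(J + W)) - 175) = -6*(-175 + J² + 4*W²*(J + W)) = 1050 - 6*J² - 24*W²*(J + W))
√(-5328 + u(-26, g)) = √(-5328 + (1050 - 6*(-26)² - 24*(-98)²*(-26 - 98))) = √(-5328 + (1050 - 6*676 - 24*9604*(-124))) = √(-5328 + (1050 - 4056 + 28581504)) = √(-5328 + 28578498) = √28573170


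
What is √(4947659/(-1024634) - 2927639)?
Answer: I*√3073659578547741690/1024634 ≈ 1711.0*I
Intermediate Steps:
√(4947659/(-1024634) - 2927639) = √(4947659*(-1/1024634) - 2927639) = √(-4947659/1024634 - 2927639) = √(-2999763406785/1024634) = I*√3073659578547741690/1024634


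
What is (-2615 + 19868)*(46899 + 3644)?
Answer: 872018379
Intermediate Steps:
(-2615 + 19868)*(46899 + 3644) = 17253*50543 = 872018379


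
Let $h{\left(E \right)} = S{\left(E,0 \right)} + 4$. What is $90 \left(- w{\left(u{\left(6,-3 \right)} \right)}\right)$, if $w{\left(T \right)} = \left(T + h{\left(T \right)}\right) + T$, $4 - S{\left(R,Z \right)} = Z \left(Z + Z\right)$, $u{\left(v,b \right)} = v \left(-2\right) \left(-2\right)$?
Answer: $-5040$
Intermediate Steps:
$u{\left(v,b \right)} = 4 v$ ($u{\left(v,b \right)} = - 2 v \left(-2\right) = 4 v$)
$S{\left(R,Z \right)} = 4 - 2 Z^{2}$ ($S{\left(R,Z \right)} = 4 - Z \left(Z + Z\right) = 4 - Z 2 Z = 4 - 2 Z^{2}$)
$h{\left(E \right)} = 8$ ($h{\left(E \right)} = \left(4 - 2 \cdot 0^{2}\right) + 4 = \left(4 - 0\right) + 4 = \left(4 + 0\right) + 4 = 4 + 4 = 8$)
$w{\left(T \right)} = 8 + 2 T$ ($w{\left(T \right)} = \left(T + 8\right) + T = \left(8 + T\right) + T = 8 + 2 T$)
$90 \left(- w{\left(u{\left(6,-3 \right)} \right)}\right) = 90 \left(- (8 + 2 \cdot 4 \cdot 6)\right) = 90 \left(- (8 + 2 \cdot 24)\right) = 90 \left(- (8 + 48)\right) = 90 \left(\left(-1\right) 56\right) = 90 \left(-56\right) = -5040$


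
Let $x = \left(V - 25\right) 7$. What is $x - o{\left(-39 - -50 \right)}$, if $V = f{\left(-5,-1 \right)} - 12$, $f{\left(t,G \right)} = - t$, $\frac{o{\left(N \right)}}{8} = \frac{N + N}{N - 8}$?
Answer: $- \frac{848}{3} \approx -282.67$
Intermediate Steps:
$o{\left(N \right)} = \frac{16 N}{-8 + N}$ ($o{\left(N \right)} = 8 \frac{N + N}{N - 8} = 8 \frac{2 N}{-8 + N} = \frac{16 N}{-8 + N}$)
$V = -7$ ($V = \left(-1\right) \left(-5\right) - 12 = 5 - 12 = -7$)
$x = -224$ ($x = \left(-7 - 25\right) 7 = \left(-32\right) 7 = -224$)
$x - o{\left(-39 - -50 \right)} = -224 - \frac{16 \left(-39 - -50\right)}{-8 - -11} = -224 - \frac{16 \left(-39 + 50\right)}{-8 + \left(-39 + 50\right)} = -224 - 16 \cdot 11 \frac{1}{-8 + 11} = -224 - 16 \cdot 11 \cdot \frac{1}{3} = -224 - \frac{176}{3} = - \frac{848}{3}$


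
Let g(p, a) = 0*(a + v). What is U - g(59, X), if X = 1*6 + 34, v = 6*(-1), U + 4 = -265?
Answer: -269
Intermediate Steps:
U = -269 (U = -4 - 265 = -269)
v = -6
X = 40 (X = 6 + 34 = 40)
g(p, a) = 0 (g(p, a) = 0*(a - 6) = 0*(-6 + a) = 0)
U - g(59, X) = -269 - 1*0 = -269 + 0 = -269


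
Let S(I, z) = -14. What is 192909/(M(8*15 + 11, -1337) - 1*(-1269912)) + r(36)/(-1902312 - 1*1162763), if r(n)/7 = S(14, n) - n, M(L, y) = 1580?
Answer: 23669023015/155888733676 ≈ 0.15183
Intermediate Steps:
r(n) = -98 - 7*n (r(n) = 7*(-14 - n) = -98 - 7*n)
192909/(M(8*15 + 11, -1337) - 1*(-1269912)) + r(36)/(-1902312 - 1*1162763) = 192909/(1580 - 1*(-1269912)) + (-98 - 7*36)/(-1902312 - 1*1162763) = 192909/(1580 + 1269912) + (-98 - 252)/(-1902312 - 1162763) = 192909/1271492 - 350/(-3065075) = 192909*(1/1271492) - 350*(-1/3065075) = 192909/1271492 + 14/122603 = 23669023015/155888733676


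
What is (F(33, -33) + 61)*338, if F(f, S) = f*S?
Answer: -347464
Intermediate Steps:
F(f, S) = S*f
(F(33, -33) + 61)*338 = (-33*33 + 61)*338 = (-1089 + 61)*338 = -1028*338 = -347464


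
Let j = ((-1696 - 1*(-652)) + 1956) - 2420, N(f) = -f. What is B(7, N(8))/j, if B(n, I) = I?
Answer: 2/377 ≈ 0.0053050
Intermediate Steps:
j = -1508 (j = ((-1696 + 652) + 1956) - 2420 = (-1044 + 1956) - 2420 = 912 - 2420 = -1508)
B(7, N(8))/j = -1*8/(-1508) = -8*(-1/1508) = 2/377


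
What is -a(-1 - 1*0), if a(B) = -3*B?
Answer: -3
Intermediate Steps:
-a(-1 - 1*0) = -(-3)*(-1 - 1*0) = -(-3)*(-1 + 0) = -(-3)*(-1) = -1*3 = -3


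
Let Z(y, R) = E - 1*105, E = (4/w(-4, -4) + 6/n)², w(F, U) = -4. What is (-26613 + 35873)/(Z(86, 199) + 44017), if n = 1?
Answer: 9260/43937 ≈ 0.21076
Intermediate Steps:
E = 25 (E = (4/(-4) + 6/1)² = (4*(-¼) + 6*1)² = (-1 + 6)² = 5² = 25)
Z(y, R) = -80 (Z(y, R) = 25 - 1*105 = 25 - 105 = -80)
(-26613 + 35873)/(Z(86, 199) + 44017) = (-26613 + 35873)/(-80 + 44017) = 9260/43937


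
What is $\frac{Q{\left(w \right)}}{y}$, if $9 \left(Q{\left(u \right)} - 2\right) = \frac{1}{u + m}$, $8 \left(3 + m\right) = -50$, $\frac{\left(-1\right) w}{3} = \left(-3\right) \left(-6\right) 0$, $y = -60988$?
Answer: $- \frac{331}{10154502} \approx -3.2596 \cdot 10^{-5}$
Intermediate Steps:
$w = 0$ ($w = - 3 \left(-3\right) \left(-6\right) 0 = - 3 \cdot 18 \cdot 0 = \left(-3\right) 0 = 0$)
$m = - \frac{37}{4}$ ($m = -3 + \frac{1}{8} \left(-50\right) = -3 - \frac{25}{4} = - \frac{37}{4} \approx -9.25$)
$Q{\left(u \right)} = 2 + \frac{1}{9 \left(- \frac{37}{4} + u\right)}$ ($Q{\left(u \right)} = 2 + \frac{1}{9 \left(u - \frac{37}{4}\right)} = 2 + \frac{1}{9 \left(- \frac{37}{4} + u\right)}$)
$\frac{Q{\left(w \right)}}{y} = \frac{\frac{2}{9} \frac{1}{-37 + 4 \cdot 0} \left(-331 + 36 \cdot 0\right)}{-60988} = \frac{2 \left(-331 + 0\right)}{9 \left(-37 + 0\right)} \left(- \frac{1}{60988}\right) = \frac{2}{9} \frac{1}{-37} \left(-331\right) \left(- \frac{1}{60988}\right) = \frac{2}{9} \left(- \frac{1}{37}\right) \left(-331\right) \left(- \frac{1}{60988}\right) = \frac{662}{333} \left(- \frac{1}{60988}\right) = - \frac{331}{10154502}$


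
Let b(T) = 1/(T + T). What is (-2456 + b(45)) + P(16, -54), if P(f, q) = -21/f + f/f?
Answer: -1768537/720 ≈ -2456.3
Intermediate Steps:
b(T) = 1/(2*T)
P(f, q) = 1 - 21/f (P(f, q) = -21/f + 1 = 1 - 21/f)
(-2456 + b(45)) + P(16, -54) = (-2456 + (½)/45) + (-21 + 16)/16 = (-2456 + (½)*(1/45)) + (1/16)*(-5) = (-2456 + 1/90) - 5/16 = -221039/90 - 5/16 = -1768537/720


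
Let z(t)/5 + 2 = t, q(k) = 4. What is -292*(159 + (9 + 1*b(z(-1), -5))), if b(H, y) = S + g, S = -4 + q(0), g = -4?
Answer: -47888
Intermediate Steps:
z(t) = -10 + 5*t
S = 0 (S = -4 + 4 = 0)
b(H, y) = -4 (b(H, y) = 0 - 4 = -4)
-292*(159 + (9 + 1*b(z(-1), -5))) = -292*(159 + (9 + 1*(-4))) = -292*(159 + (9 - 4)) = -292*(159 + 5) = -292*164 = -47888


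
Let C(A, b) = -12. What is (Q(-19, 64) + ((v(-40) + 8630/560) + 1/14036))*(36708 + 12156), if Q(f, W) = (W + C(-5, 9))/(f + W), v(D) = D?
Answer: -421892482492/368445 ≈ -1.1451e+6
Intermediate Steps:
Q(f, W) = (-12 + W)/(W + f) (Q(f, W) = (W - 12)/(f + W) = (-12 + W)/(W + f))
(Q(-19, 64) + ((v(-40) + 8630/560) + 1/14036))*(36708 + 12156) = ((-12 + 64)/(64 - 19) + ((-40 + 8630/560) + 1/14036))*(36708 + 12156) = (52/45 + ((-40 + 8630*(1/560)) + 1/14036))*48864 = ((1/45)*52 + ((-40 + 863/56) + 1/14036))*48864 = (52/45 + (-1377/56 + 1/14036))*48864 = (52/45 - 4831879/196504)*48864 = -207216347/8842680*48864 = -421892482492/368445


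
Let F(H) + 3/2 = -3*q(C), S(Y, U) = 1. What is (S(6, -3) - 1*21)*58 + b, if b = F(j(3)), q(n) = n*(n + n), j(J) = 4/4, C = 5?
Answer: -2623/2 ≈ -1311.5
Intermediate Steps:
j(J) = 1 (j(J) = 4*(1/4) = 1)
q(n) = 2*n**2 (q(n) = n*(2*n) = 2*n**2)
F(H) = -303/2 (F(H) = -3/2 - 6*5**2 = -3/2 - 6*25 = -3/2 - 3*50 = -3/2 - 150 = -303/2)
b = -303/2 ≈ -151.50
(S(6, -3) - 1*21)*58 + b = (1 - 1*21)*58 - 303/2 = (1 - 21)*58 - 303/2 = -20*58 - 303/2 = -1160 - 303/2 = -2623/2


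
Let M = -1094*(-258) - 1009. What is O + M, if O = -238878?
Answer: 42365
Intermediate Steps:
M = 281243 (M = 282252 - 1009 = 281243)
O + M = -238878 + 281243 = 42365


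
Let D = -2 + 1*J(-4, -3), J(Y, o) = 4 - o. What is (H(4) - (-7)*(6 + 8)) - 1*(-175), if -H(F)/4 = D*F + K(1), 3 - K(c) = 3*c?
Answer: 193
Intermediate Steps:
K(c) = 3 - 3*c
D = 5 (D = -2 + 1*(4 - 1*(-3)) = -2 + 1*(4 + 3) = -2 + 1*7 = -2 + 7 = 5)
H(F) = -20*F (H(F) = -4*(5*F + (3 - 3*1)) = -4*(5*F + (3 - 3)) = -4*(5*F + 0) = -20*F)
(H(4) - (-7)*(6 + 8)) - 1*(-175) = (-20*4 - (-7)*(6 + 8)) - 1*(-175) = (-80 - (-7)*14) + 175 = (-80 - 1*(-98)) + 175 = (-80 + 98) + 175 = 18 + 175 = 193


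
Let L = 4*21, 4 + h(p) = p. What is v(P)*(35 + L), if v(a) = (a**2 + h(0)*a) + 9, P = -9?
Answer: 14994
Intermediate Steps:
h(p) = -4 + p
L = 84
v(a) = 9 + a**2 - 4*a (v(a) = (a**2 + (-4 + 0)*a) + 9 = (a**2 - 4*a) + 9 = 9 + a**2 - 4*a)
v(P)*(35 + L) = (9 + (-9)**2 - 4*(-9))*(35 + 84) = (9 + 81 + 36)*119 = 126*119 = 14994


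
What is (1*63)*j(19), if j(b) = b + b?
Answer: 2394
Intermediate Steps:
j(b) = 2*b
(1*63)*j(19) = (1*63)*(2*19) = 63*38 = 2394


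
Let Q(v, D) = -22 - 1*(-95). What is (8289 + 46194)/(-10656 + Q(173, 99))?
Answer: -54483/10583 ≈ -5.1482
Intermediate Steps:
Q(v, D) = 73 (Q(v, D) = -22 + 95 = 73)
(8289 + 46194)/(-10656 + Q(173, 99)) = (8289 + 46194)/(-10656 + 73) = 54483/(-10583) = 54483*(-1/10583) = -54483/10583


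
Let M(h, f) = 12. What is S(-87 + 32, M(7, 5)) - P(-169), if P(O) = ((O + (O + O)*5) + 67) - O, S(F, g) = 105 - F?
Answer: 1783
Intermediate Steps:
P(O) = 67 + 10*O (P(O) = ((O + (2*O)*5) + 67) - O = ((O + 10*O) + 67) - O = (11*O + 67) - O = (67 + 11*O) - O = 67 + 10*O)
S(-87 + 32, M(7, 5)) - P(-169) = (105 - (-87 + 32)) - (67 + 10*(-169)) = (105 - 1*(-55)) - (67 - 1690) = (105 + 55) - 1*(-1623) = 160 + 1623 = 1783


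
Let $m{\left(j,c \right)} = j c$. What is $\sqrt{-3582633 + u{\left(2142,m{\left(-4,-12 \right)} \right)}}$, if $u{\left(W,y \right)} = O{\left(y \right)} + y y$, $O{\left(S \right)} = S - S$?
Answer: $i \sqrt{3580329} \approx 1892.2 i$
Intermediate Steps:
$m{\left(j,c \right)} = c j$
$O{\left(S \right)} = 0$
$u{\left(W,y \right)} = y^{2}$ ($u{\left(W,y \right)} = 0 + y y = 0 + y^{2} = y^{2}$)
$\sqrt{-3582633 + u{\left(2142,m{\left(-4,-12 \right)} \right)}} = \sqrt{-3582633 + \left(\left(-12\right) \left(-4\right)\right)^{2}} = \sqrt{-3582633 + 48^{2}} = \sqrt{-3582633 + 2304} = \sqrt{-3580329} = i \sqrt{3580329}$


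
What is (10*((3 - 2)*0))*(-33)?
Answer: 0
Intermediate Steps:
(10*((3 - 2)*0))*(-33) = (10*(1*0))*(-33) = (10*0)*(-33) = 0*(-33) = 0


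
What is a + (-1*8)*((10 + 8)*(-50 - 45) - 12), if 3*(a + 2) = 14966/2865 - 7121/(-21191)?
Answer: 2509087694401/182136645 ≈ 13776.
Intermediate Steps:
a = -26727119/182136645 (a = -2 + (14966/2865 - 7121/(-21191))/3 = -2 + (14966*(1/2865) - 7121*(-1/21191))/3 = -2 + (14966/2865 + 7121/21191)/3 = -2 + (⅓)*(337546171/60712215) = -2 + 337546171/182136645 = -26727119/182136645 ≈ -0.14674)
a + (-1*8)*((10 + 8)*(-50 - 45) - 12) = -26727119/182136645 + (-1*8)*((10 + 8)*(-50 - 45) - 12) = -26727119/182136645 - 8*(18*(-95) - 12) = -26727119/182136645 - 8*(-1710 - 12) = -26727119/182136645 - 8*(-1722) = -26727119/182136645 + 13776 = 2509087694401/182136645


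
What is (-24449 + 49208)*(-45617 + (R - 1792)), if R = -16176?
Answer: -1574301015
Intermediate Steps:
(-24449 + 49208)*(-45617 + (R - 1792)) = (-24449 + 49208)*(-45617 + (-16176 - 1792)) = 24759*(-45617 - 17968) = 24759*(-63585) = -1574301015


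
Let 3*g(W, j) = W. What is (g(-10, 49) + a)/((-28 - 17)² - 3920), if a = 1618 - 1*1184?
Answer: -1292/5685 ≈ -0.22726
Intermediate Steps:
g(W, j) = W/3
a = 434 (a = 1618 - 1184 = 434)
(g(-10, 49) + a)/((-28 - 17)² - 3920) = ((⅓)*(-10) + 434)/((-28 - 17)² - 3920) = (-10/3 + 434)/((-45)² - 3920) = 1292/(3*(2025 - 3920)) = (1292/3)/(-1895) = (1292/3)*(-1/1895) = -1292/5685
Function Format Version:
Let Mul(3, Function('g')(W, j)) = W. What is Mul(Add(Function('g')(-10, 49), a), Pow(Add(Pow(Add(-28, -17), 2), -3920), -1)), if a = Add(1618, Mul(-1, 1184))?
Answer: Rational(-1292, 5685) ≈ -0.22726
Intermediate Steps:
Function('g')(W, j) = Mul(Rational(1, 3), W)
a = 434 (a = Add(1618, -1184) = 434)
Mul(Add(Function('g')(-10, 49), a), Pow(Add(Pow(Add(-28, -17), 2), -3920), -1)) = Mul(Add(Mul(Rational(1, 3), -10), 434), Pow(Add(Pow(Add(-28, -17), 2), -3920), -1)) = Mul(Add(Rational(-10, 3), 434), Pow(Add(Pow(-45, 2), -3920), -1)) = Mul(Rational(1292, 3), Pow(Add(2025, -3920), -1)) = Mul(Rational(1292, 3), Pow(-1895, -1)) = Mul(Rational(1292, 3), Rational(-1, 1895)) = Rational(-1292, 5685)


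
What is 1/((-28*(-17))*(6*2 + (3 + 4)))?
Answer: 1/9044 ≈ 0.00011057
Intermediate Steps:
1/((-28*(-17))*(6*2 + (3 + 4))) = 1/(476*(12 + 7)) = 1/(476*19) = 1/9044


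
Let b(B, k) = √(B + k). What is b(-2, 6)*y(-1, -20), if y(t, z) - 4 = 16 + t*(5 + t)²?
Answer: 8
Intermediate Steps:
y(t, z) = 20 + t*(5 + t)² (y(t, z) = 4 + (16 + t*(5 + t)²) = 20 + t*(5 + t)²)
b(-2, 6)*y(-1, -20) = √(-2 + 6)*(20 - (5 - 1)²) = √4*(20 - 1*4²) = 2*(20 - 1*16) = 2*(20 - 16) = 2*4 = 8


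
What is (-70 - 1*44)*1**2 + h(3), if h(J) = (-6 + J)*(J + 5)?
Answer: -138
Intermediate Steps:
h(J) = (-6 + J)*(5 + J)
(-70 - 1*44)*1**2 + h(3) = (-70 - 1*44)*1**2 + (-30 + 3**2 - 1*3) = (-70 - 44)*1 + (-30 + 9 - 3) = -114*1 - 24 = -114 - 24 = -138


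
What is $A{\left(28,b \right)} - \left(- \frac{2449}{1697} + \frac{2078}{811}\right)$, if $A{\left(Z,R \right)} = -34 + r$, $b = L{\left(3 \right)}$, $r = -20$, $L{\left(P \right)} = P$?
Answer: $- \frac{75858645}{1376267} \approx -55.119$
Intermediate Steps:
$b = 3$
$A{\left(Z,R \right)} = -54$ ($A{\left(Z,R \right)} = -34 - 20 = -54$)
$A{\left(28,b \right)} - \left(- \frac{2449}{1697} + \frac{2078}{811}\right) = -54 - \left(- \frac{2449}{1697} + \frac{2078}{811}\right) = -54 - \frac{1540227}{1376267} = - \frac{75858645}{1376267}$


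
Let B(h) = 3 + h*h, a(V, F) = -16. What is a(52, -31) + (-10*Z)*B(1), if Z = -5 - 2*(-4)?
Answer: -136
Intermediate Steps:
B(h) = 3 + h²
Z = 3 (Z = -5 + 8 = 3)
a(52, -31) + (-10*Z)*B(1) = -16 + (-10*3)*(3 + 1²) = -16 - 30*(3 + 1) = -16 - 30*4 = -16 - 120 = -136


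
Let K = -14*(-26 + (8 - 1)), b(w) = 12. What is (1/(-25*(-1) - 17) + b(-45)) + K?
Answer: 2225/8 ≈ 278.13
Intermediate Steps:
K = 266 (K = -14*(-26 + 7) = -14*(-19) = 266)
(1/(-25*(-1) - 17) + b(-45)) + K = (1/(-25*(-1) - 17) + 12) + 266 = (1/(25 - 17) + 12) + 266 = (1/8 + 12) + 266 = 97/8 + 266 = 2225/8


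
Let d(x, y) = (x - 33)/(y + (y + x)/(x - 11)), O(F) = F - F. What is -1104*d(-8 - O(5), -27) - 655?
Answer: -586553/239 ≈ -2454.2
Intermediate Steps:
O(F) = 0
d(x, y) = (-33 + x)/(y + (x + y)/(-11 + x))
-1104*d(-8 - O(5), -27) - 655 = -1104*(363 + (-8 - 1*0)² - 44*(-8 - 1*0))/((-8 - 1*0) - 10*(-27) + (-8 - 1*0)*(-27)) - 655 = -1104*(363 + (-8 + 0)² - 44*(-8 + 0))/((-8 + 0) + 270 + (-8 + 0)*(-27)) - 655 = -1104*(363 + (-8)² - 44*(-8))/(-8 + 270 - 8*(-27)) - 655 = -1104*(363 + 64 + 352)/(-8 + 270 + 216) - 655 = -1104*779/478 - 655 = -430008/239 - 655 = -586553/239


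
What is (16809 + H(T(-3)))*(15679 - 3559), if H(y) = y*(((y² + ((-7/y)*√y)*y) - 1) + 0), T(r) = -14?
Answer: 170637480 + 1187760*I*√14 ≈ 1.7064e+8 + 4.4442e+6*I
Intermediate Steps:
H(y) = y*(-1 + y² - 7*√y) (H(y) = y*(((y² + (-7/√y)*y) - 1) + 0) = y*(((y² - 7*√y) - 1) + 0) = y*((-1 + y² - 7*√y) + 0) = y*(-1 + y² - 7*√y))
(16809 + H(T(-3)))*(15679 - 3559) = (16809 + ((-14)³ - 1*(-14) - (-98)*I*√14))*(15679 - 3559) = (16809 + (-2744 + 14 - (-98)*I*√14))*12120 = (16809 + (-2744 + 14 + 98*I*√14))*12120 = (16809 + (-2730 + 98*I*√14))*12120 = (14079 + 98*I*√14)*12120 = 170637480 + 1187760*I*√14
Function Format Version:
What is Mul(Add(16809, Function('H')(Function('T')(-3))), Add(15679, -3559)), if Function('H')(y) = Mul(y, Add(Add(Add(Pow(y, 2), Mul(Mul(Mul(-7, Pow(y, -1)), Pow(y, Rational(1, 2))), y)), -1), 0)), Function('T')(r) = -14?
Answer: Add(170637480, Mul(1187760, I, Pow(14, Rational(1, 2)))) ≈ Add(1.7064e+8, Mul(4.4442e+6, I))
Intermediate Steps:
Function('H')(y) = Mul(y, Add(-1, Pow(y, 2), Mul(-7, Pow(y, Rational(1, 2))))) (Function('H')(y) = Mul(y, Add(Add(Add(Pow(y, 2), Mul(Mul(-7, Pow(y, Rational(-1, 2))), y)), -1), 0)) = Mul(y, Add(Add(Add(Pow(y, 2), Mul(-7, Pow(y, Rational(1, 2)))), -1), 0)) = Mul(y, Add(Add(-1, Pow(y, 2), Mul(-7, Pow(y, Rational(1, 2)))), 0)) = Mul(y, Add(-1, Pow(y, 2), Mul(-7, Pow(y, Rational(1, 2))))))
Mul(Add(16809, Function('H')(Function('T')(-3))), Add(15679, -3559)) = Mul(Add(16809, Add(Pow(-14, 3), Mul(-1, -14), Mul(-7, Pow(-14, Rational(3, 2))))), Add(15679, -3559)) = Mul(Add(16809, Add(-2744, 14, Mul(-7, Mul(-14, I, Pow(14, Rational(1, 2)))))), 12120) = Mul(Add(16809, Add(-2744, 14, Mul(98, I, Pow(14, Rational(1, 2))))), 12120) = Mul(Add(16809, Add(-2730, Mul(98, I, Pow(14, Rational(1, 2))))), 12120) = Mul(Add(14079, Mul(98, I, Pow(14, Rational(1, 2)))), 12120) = Add(170637480, Mul(1187760, I, Pow(14, Rational(1, 2))))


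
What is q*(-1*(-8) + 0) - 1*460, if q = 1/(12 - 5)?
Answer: -3212/7 ≈ -458.86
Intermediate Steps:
q = 1/7 ≈ 0.14286
q*(-1*(-8) + 0) - 1*460 = (-1*(-8) + 0)/7 - 1*460 = (8 + 0)/7 - 460 = (1/7)*8 - 460 = 8/7 - 460 = -3212/7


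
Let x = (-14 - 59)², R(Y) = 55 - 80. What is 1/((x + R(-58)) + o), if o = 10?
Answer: 1/5314 ≈ 0.00018818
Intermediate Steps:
R(Y) = -25
x = 5329 (x = (-73)² = 5329)
1/((x + R(-58)) + o) = 1/((5329 - 25) + 10) = 1/(5304 + 10) = 1/5314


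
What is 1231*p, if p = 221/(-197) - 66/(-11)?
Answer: 1182991/197 ≈ 6005.0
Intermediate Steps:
p = 961/197 (p = 221*(-1/197) - 66*(-1/11) = -221/197 + 6 = 961/197 ≈ 4.8782)
1231*p = 1231*(961/197) = 1182991/197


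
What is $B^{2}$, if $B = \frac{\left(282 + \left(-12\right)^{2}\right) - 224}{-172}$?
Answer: $\frac{10201}{7396} \approx 1.3793$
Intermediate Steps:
$B = - \frac{101}{86}$ ($B = \left(\left(282 + 144\right) - 224\right) \left(- \frac{1}{172}\right) = \left(426 - 224\right) \left(- \frac{1}{172}\right) = 202 \left(- \frac{1}{172}\right) = - \frac{101}{86} \approx -1.1744$)
$B^{2} = \left(- \frac{101}{86}\right)^{2} = \frac{10201}{7396}$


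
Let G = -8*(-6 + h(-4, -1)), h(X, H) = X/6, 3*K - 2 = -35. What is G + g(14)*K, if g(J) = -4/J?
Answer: 1186/21 ≈ 56.476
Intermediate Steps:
K = -11 (K = ⅔ + (⅓)*(-35) = ⅔ - 35/3 = -11)
h(X, H) = X/6 (h(X, H) = X*(⅙) = X/6)
G = 160/3 (G = -8*(-6 + (⅙)*(-4)) = -8*(-6 - ⅔) = -8*(-20/3) = 160/3 ≈ 53.333)
G + g(14)*K = 160/3 - 4/14*(-11) = 160/3 - 4*1/14*(-11) = 160/3 - 2/7*(-11) = 160/3 + 22/7 = 1186/21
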